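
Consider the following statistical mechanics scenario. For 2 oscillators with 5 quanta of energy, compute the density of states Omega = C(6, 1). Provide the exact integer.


Step 1: Use binomial coefficient C(6, 1)
Step 2: Numerator = 6! / 5!
Step 3: Denominator = 1!
Step 4: Omega = 6

6


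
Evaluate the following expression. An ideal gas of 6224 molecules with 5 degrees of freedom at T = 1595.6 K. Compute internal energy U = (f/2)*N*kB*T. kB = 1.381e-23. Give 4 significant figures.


Step 1: f/2 = 5/2 = 2.5
Step 2: N*kB*T = 6224*1.381e-23*1595.6 = 1.371e-16
Step 3: U = 2.5 * 1.371e-16 = 3.429e-16 J

3.429e-16


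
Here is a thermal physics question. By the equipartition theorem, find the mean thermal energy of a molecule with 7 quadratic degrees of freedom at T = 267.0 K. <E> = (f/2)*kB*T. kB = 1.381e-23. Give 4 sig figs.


Step 1: f/2 = 7/2 = 3.5
Step 2: kB*T = 1.381e-23 * 267.0 = 3.687e-21
Step 3: <E> = 3.5 * 3.687e-21 = 1.291e-20 J

1.291e-20


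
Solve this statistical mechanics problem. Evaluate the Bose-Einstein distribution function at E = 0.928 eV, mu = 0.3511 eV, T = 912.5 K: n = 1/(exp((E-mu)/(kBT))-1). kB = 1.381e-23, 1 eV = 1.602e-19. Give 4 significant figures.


Step 1: (E - mu) = 0.5769 eV
Step 2: x = (E-mu)*eV/(kB*T) = 0.5769*1.602e-19/(1.381e-23*912.5) = 7.334
Step 3: exp(x) = 1531
Step 4: n = 1/(exp(x)-1) = 0.0006534

0.0006534


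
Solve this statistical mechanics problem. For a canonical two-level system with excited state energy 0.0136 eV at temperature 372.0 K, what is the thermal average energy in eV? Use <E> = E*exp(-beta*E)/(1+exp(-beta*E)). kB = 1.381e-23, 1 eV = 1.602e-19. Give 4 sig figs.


Step 1: beta*E = 0.0136*1.602e-19/(1.381e-23*372.0) = 0.4241
Step 2: exp(-beta*E) = 0.6544
Step 3: <E> = 0.0136*0.6544/(1+0.6544) = 0.005379 eV

0.005379


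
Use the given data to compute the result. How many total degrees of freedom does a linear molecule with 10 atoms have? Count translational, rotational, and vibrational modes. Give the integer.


Step 1: Translational DOF = 3
Step 2: Rotational DOF (linear) = 2
Step 3: Vibrational DOF = 3*10 - 5 = 25
Step 4: Total = 3 + 2 + 25 = 30

30


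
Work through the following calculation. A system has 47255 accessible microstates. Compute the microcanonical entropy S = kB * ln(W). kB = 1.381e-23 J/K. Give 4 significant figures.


Step 1: ln(W) = ln(47255) = 10.76
Step 2: S = kB * ln(W) = 1.381e-23 * 10.76
Step 3: S = 1.486e-22 J/K

1.486e-22


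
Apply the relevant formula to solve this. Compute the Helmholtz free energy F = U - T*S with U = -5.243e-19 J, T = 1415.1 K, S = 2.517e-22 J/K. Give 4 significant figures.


Step 1: T*S = 1415.1 * 2.517e-22 = 3.562e-19 J
Step 2: F = U - T*S = -5.243e-19 - 3.562e-19
Step 3: F = -8.805e-19 J

-8.805e-19


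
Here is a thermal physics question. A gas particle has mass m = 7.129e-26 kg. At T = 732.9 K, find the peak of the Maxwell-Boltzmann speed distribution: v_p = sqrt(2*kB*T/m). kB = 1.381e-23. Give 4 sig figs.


Step 1: Numerator = 2*kB*T = 2*1.381e-23*732.9 = 2.024e-20
Step 2: Ratio = 2.024e-20 / 7.129e-26 = 2.839e+05
Step 3: v_p = sqrt(2.839e+05) = 532.9 m/s

532.9


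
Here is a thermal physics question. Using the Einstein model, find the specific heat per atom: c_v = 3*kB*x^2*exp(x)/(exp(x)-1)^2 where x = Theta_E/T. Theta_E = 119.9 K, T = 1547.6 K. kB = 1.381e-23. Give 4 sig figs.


Step 1: x = Theta_E/T = 119.9/1547.6 = 0.07747
Step 2: x^2 = 0.006002
Step 3: exp(x) = 1.081
Step 4: c_v = 3*1.381e-23*0.006002*1.081/(1.081-1)^2 = 4.141e-23

4.141e-23


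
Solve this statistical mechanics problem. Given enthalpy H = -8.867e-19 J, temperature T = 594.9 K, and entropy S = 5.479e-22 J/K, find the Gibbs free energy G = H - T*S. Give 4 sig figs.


Step 1: T*S = 594.9 * 5.479e-22 = 3.259e-19 J
Step 2: G = H - T*S = -8.867e-19 - 3.259e-19
Step 3: G = -1.213e-18 J

-1.213e-18


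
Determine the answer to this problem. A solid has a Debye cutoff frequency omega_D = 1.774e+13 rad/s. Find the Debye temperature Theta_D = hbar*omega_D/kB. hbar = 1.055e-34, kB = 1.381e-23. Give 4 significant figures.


Step 1: hbar*omega_D = 1.055e-34 * 1.774e+13 = 1.872e-21 J
Step 2: Theta_D = 1.872e-21 / 1.381e-23
Step 3: Theta_D = 135.5 K

135.5


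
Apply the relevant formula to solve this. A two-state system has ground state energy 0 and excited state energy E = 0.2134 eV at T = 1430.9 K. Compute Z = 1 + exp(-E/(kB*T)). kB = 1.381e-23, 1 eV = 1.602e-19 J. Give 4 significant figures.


Step 1: Compute beta*E = E*eV/(kB*T) = 0.2134*1.602e-19/(1.381e-23*1430.9) = 1.73
Step 2: exp(-beta*E) = exp(-1.73) = 0.1773
Step 3: Z = 1 + 0.1773 = 1.177

1.177


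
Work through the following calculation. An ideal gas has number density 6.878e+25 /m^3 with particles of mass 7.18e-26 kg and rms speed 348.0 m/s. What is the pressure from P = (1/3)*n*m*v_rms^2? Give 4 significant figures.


Step 1: v_rms^2 = 348.0^2 = 1.211e+05
Step 2: n*m = 6.878e+25*7.18e-26 = 4.938
Step 3: P = (1/3)*4.938*1.211e+05 = 1.994e+05 Pa

1.994e+05


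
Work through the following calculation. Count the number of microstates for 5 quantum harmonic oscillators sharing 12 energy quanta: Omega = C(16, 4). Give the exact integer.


Step 1: Use binomial coefficient C(16, 4)
Step 2: Numerator = 16! / 12!
Step 3: Denominator = 4!
Step 4: Omega = 1820

1820


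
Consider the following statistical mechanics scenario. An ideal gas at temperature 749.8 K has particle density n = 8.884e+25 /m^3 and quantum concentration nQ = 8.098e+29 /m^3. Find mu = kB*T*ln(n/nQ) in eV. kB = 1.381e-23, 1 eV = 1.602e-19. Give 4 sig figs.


Step 1: n/nQ = 8.884e+25/8.098e+29 = 0.0001097
Step 2: ln(n/nQ) = -9.118
Step 3: mu = kB*T*ln(n/nQ) = 1.035e-20*-9.118 = -9.441e-20 J
Step 4: Convert to eV: -9.441e-20/1.602e-19 = -0.5893 eV

-0.5893


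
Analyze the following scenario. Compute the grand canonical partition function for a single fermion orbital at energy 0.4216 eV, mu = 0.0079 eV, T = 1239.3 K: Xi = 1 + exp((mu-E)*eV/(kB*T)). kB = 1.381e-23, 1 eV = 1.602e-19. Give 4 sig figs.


Step 1: (mu - E) = 0.0079 - 0.4216 = -0.4137 eV
Step 2: x = (mu-E)*eV/(kB*T) = -0.4137*1.602e-19/(1.381e-23*1239.3) = -3.872
Step 3: exp(x) = 0.02081
Step 4: Xi = 1 + 0.02081 = 1.021

1.021


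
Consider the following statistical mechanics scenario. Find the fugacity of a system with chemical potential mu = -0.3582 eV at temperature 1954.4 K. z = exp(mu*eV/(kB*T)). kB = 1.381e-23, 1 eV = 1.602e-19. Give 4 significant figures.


Step 1: Convert mu to Joules: -0.3582*1.602e-19 = -5.738e-20 J
Step 2: kB*T = 1.381e-23*1954.4 = 2.699e-20 J
Step 3: mu/(kB*T) = -2.126
Step 4: z = exp(-2.126) = 0.1193

0.1193


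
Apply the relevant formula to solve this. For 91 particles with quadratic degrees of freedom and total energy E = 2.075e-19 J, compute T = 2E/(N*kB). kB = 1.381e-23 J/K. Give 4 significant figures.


Step 1: Numerator = 2*E = 2*2.075e-19 = 4.15e-19 J
Step 2: Denominator = N*kB = 91*1.381e-23 = 1.257e-21
Step 3: T = 4.15e-19 / 1.257e-21 = 330.2 K

330.2


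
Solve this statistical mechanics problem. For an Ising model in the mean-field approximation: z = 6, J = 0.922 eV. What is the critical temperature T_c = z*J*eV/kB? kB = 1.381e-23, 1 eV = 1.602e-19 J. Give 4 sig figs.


Step 1: z*J = 6*0.922 = 5.532 eV
Step 2: Convert to Joules: 5.532*1.602e-19 = 8.862e-19 J
Step 3: T_c = 8.862e-19 / 1.381e-23 = 6.417e+04 K

6.417e+04


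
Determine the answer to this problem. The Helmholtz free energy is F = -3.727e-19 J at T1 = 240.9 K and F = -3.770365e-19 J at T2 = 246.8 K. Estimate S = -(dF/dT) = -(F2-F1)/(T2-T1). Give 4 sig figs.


Step 1: dF = F2 - F1 = -3.770365e-19 - (-3.727e-19) = -4.3365e-21 J
Step 2: dT = T2 - T1 = 246.8 - 240.9 = 5.9 K
Step 3: S = -dF/dT = -(-4.3365e-21)/5.9 = 7.35e-22 J/K

7.35e-22


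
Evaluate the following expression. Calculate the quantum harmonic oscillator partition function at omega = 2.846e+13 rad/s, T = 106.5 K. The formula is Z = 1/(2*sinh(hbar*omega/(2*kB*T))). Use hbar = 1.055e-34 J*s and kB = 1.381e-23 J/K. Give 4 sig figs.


Step 1: Compute x = hbar*omega/(kB*T) = 1.055e-34*2.846e+13/(1.381e-23*106.5) = 2.041
Step 2: x/2 = 1.021
Step 3: sinh(x/2) = 1.207
Step 4: Z = 1/(2*1.207) = 0.4141

0.4141


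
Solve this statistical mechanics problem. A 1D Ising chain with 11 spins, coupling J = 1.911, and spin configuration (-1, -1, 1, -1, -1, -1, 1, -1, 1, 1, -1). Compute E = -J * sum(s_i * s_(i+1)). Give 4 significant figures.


Step 1: Nearest-neighbor products: 1, -1, -1, 1, 1, -1, -1, -1, 1, -1
Step 2: Sum of products = -2
Step 3: E = -1.911 * -2 = 3.822

3.822


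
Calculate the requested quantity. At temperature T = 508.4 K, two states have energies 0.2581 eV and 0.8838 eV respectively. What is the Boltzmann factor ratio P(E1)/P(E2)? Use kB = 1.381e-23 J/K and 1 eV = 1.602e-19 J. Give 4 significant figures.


Step 1: Compute energy difference dE = E1 - E2 = 0.2581 - 0.8838 = -0.6257 eV
Step 2: Convert to Joules: dE_J = -0.6257 * 1.602e-19 = -1.002e-19 J
Step 3: Compute exponent = -dE_J / (kB * T) = -(-1.002e-19) / (1.381e-23 * 508.4) = 14.28
Step 4: P(E1)/P(E2) = exp(14.28) = 1.586e+06

1.586e+06


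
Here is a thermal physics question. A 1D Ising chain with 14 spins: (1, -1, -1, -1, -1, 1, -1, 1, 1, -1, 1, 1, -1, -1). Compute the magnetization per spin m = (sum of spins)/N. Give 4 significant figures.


Step 1: Count up spins (+1): 6, down spins (-1): 8
Step 2: Total magnetization M = 6 - 8 = -2
Step 3: m = M/N = -2/14 = -0.1429

-0.1429


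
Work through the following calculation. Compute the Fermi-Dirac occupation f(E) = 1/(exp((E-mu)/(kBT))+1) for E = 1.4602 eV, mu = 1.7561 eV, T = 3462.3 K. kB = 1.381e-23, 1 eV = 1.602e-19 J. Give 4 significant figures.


Step 1: (E - mu) = 1.4602 - 1.7561 = -0.2959 eV
Step 2: Convert: (E-mu)*eV = -4.74e-20 J
Step 3: x = (E-mu)*eV/(kB*T) = -0.9914
Step 4: f = 1/(exp(-0.9914)+1) = 0.7294

0.7294


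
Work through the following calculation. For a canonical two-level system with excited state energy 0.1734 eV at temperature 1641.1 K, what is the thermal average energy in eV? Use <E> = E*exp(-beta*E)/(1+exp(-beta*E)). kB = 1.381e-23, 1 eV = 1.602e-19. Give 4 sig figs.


Step 1: beta*E = 0.1734*1.602e-19/(1.381e-23*1641.1) = 1.226
Step 2: exp(-beta*E) = 0.2936
Step 3: <E> = 0.1734*0.2936/(1+0.2936) = 0.03935 eV

0.03935


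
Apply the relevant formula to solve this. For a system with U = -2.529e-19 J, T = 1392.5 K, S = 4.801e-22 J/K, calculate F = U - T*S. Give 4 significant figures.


Step 1: T*S = 1392.5 * 4.801e-22 = 6.685e-19 J
Step 2: F = U - T*S = -2.529e-19 - 6.685e-19
Step 3: F = -9.214e-19 J

-9.214e-19


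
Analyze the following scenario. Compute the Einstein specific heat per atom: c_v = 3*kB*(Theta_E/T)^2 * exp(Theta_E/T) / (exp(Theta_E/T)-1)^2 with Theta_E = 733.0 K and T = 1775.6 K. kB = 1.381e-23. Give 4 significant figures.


Step 1: x = Theta_E/T = 733.0/1775.6 = 0.4128
Step 2: x^2 = 0.1704
Step 3: exp(x) = 1.511
Step 4: c_v = 3*1.381e-23*0.1704*1.511/(1.511-1)^2 = 4.085e-23

4.085e-23


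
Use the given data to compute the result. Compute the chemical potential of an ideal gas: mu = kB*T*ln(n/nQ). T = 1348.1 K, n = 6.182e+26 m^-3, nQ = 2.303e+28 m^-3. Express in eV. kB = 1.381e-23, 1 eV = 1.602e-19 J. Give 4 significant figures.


Step 1: n/nQ = 6.182e+26/2.303e+28 = 0.02684
Step 2: ln(n/nQ) = -3.618
Step 3: mu = kB*T*ln(n/nQ) = 1.862e-20*-3.618 = -6.735e-20 J
Step 4: Convert to eV: -6.735e-20/1.602e-19 = -0.4204 eV

-0.4204


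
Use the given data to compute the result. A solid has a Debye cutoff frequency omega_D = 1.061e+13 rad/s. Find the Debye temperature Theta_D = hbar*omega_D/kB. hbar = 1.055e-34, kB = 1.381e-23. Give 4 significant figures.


Step 1: hbar*omega_D = 1.055e-34 * 1.061e+13 = 1.119e-21 J
Step 2: Theta_D = 1.119e-21 / 1.381e-23
Step 3: Theta_D = 81.05 K

81.05


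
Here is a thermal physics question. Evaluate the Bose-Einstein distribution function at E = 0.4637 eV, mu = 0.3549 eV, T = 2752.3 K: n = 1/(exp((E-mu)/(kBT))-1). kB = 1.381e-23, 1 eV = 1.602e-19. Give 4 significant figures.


Step 1: (E - mu) = 0.1088 eV
Step 2: x = (E-mu)*eV/(kB*T) = 0.1088*1.602e-19/(1.381e-23*2752.3) = 0.4586
Step 3: exp(x) = 1.582
Step 4: n = 1/(exp(x)-1) = 1.719

1.719


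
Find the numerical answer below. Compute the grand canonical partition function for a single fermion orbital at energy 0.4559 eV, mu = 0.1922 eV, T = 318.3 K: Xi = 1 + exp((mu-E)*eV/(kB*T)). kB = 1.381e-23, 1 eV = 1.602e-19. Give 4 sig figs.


Step 1: (mu - E) = 0.1922 - 0.4559 = -0.2637 eV
Step 2: x = (mu-E)*eV/(kB*T) = -0.2637*1.602e-19/(1.381e-23*318.3) = -9.61
Step 3: exp(x) = 6.703e-05
Step 4: Xi = 1 + 6.703e-05 = 1

1


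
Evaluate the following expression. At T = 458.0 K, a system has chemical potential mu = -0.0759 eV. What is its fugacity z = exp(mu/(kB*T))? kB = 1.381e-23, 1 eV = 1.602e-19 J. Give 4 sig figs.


Step 1: Convert mu to Joules: -0.0759*1.602e-19 = -1.216e-20 J
Step 2: kB*T = 1.381e-23*458.0 = 6.325e-21 J
Step 3: mu/(kB*T) = -1.922
Step 4: z = exp(-1.922) = 0.1463

0.1463


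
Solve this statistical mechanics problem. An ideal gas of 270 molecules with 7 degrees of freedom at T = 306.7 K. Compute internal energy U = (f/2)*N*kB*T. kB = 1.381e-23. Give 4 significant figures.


Step 1: f/2 = 7/2 = 3.5
Step 2: N*kB*T = 270*1.381e-23*306.7 = 1.144e-18
Step 3: U = 3.5 * 1.144e-18 = 4.003e-18 J

4.003e-18


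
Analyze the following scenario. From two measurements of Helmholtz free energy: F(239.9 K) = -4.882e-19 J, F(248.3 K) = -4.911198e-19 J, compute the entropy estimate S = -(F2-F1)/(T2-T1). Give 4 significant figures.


Step 1: dF = F2 - F1 = -4.911198e-19 - (-4.882e-19) = -2.9198e-21 J
Step 2: dT = T2 - T1 = 248.3 - 239.9 = 8.4 K
Step 3: S = -dF/dT = -(-2.9198e-21)/8.4 = 3.476e-22 J/K

3.476e-22


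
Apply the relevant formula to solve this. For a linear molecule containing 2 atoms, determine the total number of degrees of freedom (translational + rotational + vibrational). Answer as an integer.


Step 1: Translational DOF = 3
Step 2: Rotational DOF (linear) = 2
Step 3: Vibrational DOF = 3*2 - 5 = 1
Step 4: Total = 3 + 2 + 1 = 6

6


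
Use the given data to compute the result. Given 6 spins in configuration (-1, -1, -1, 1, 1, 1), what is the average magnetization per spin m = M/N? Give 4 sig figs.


Step 1: Count up spins (+1): 3, down spins (-1): 3
Step 2: Total magnetization M = 3 - 3 = 0
Step 3: m = M/N = 0/6 = 0

0


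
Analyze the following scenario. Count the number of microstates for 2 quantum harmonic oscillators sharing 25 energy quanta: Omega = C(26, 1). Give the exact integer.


Step 1: Use binomial coefficient C(26, 1)
Step 2: Numerator = 26! / 25!
Step 3: Denominator = 1!
Step 4: Omega = 26

26


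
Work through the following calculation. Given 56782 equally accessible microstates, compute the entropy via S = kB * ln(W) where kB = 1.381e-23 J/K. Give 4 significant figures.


Step 1: ln(W) = ln(56782) = 10.95
Step 2: S = kB * ln(W) = 1.381e-23 * 10.95
Step 3: S = 1.512e-22 J/K

1.512e-22


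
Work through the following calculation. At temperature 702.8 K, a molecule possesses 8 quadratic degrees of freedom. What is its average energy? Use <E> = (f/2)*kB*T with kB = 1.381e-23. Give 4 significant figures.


Step 1: f/2 = 8/2 = 4
Step 2: kB*T = 1.381e-23 * 702.8 = 9.706e-21
Step 3: <E> = 4 * 9.706e-21 = 3.882e-20 J

3.882e-20


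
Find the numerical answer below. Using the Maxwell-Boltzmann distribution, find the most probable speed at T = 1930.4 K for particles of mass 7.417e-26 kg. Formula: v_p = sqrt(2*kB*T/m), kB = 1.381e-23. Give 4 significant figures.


Step 1: Numerator = 2*kB*T = 2*1.381e-23*1930.4 = 5.332e-20
Step 2: Ratio = 5.332e-20 / 7.417e-26 = 7.189e+05
Step 3: v_p = sqrt(7.189e+05) = 847.9 m/s

847.9


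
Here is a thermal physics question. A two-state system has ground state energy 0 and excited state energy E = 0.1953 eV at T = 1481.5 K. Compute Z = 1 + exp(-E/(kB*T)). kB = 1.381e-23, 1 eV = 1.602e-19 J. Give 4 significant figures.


Step 1: Compute beta*E = E*eV/(kB*T) = 0.1953*1.602e-19/(1.381e-23*1481.5) = 1.529
Step 2: exp(-beta*E) = exp(-1.529) = 0.2167
Step 3: Z = 1 + 0.2167 = 1.217

1.217


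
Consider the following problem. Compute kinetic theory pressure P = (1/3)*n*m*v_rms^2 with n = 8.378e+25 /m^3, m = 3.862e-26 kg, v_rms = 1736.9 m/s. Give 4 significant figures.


Step 1: v_rms^2 = 1736.9^2 = 3.017e+06
Step 2: n*m = 8.378e+25*3.862e-26 = 3.236
Step 3: P = (1/3)*3.236*3.017e+06 = 3.254e+06 Pa

3.254e+06


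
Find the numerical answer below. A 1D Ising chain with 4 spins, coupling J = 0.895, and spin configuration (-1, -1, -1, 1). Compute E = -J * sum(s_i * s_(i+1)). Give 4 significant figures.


Step 1: Nearest-neighbor products: 1, 1, -1
Step 2: Sum of products = 1
Step 3: E = -0.895 * 1 = -0.895

-0.895


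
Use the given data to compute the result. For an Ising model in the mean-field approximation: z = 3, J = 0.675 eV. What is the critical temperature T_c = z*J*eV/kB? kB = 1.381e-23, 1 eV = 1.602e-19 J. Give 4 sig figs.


Step 1: z*J = 3*0.675 = 2.025 eV
Step 2: Convert to Joules: 2.025*1.602e-19 = 3.244e-19 J
Step 3: T_c = 3.244e-19 / 1.381e-23 = 2.349e+04 K

2.349e+04


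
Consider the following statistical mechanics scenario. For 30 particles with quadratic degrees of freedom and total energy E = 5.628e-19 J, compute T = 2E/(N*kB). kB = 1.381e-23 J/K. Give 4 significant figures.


Step 1: Numerator = 2*E = 2*5.628e-19 = 1.126e-18 J
Step 2: Denominator = N*kB = 30*1.381e-23 = 4.143e-22
Step 3: T = 1.126e-18 / 4.143e-22 = 2717 K

2717


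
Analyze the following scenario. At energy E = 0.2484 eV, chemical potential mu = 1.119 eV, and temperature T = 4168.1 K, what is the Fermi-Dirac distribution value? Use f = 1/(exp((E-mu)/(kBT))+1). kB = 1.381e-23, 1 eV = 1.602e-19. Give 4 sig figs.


Step 1: (E - mu) = 0.2484 - 1.119 = -0.8706 eV
Step 2: Convert: (E-mu)*eV = -1.395e-19 J
Step 3: x = (E-mu)*eV/(kB*T) = -2.423
Step 4: f = 1/(exp(-2.423)+1) = 0.9186

0.9186


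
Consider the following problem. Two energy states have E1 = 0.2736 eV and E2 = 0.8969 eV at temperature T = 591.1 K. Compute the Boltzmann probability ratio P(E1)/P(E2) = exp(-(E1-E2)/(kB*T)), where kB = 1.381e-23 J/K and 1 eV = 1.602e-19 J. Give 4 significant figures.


Step 1: Compute energy difference dE = E1 - E2 = 0.2736 - 0.8969 = -0.6233 eV
Step 2: Convert to Joules: dE_J = -0.6233 * 1.602e-19 = -9.985e-20 J
Step 3: Compute exponent = -dE_J / (kB * T) = -(-9.985e-20) / (1.381e-23 * 591.1) = 12.23
Step 4: P(E1)/P(E2) = exp(12.23) = 2.053e+05

2.053e+05


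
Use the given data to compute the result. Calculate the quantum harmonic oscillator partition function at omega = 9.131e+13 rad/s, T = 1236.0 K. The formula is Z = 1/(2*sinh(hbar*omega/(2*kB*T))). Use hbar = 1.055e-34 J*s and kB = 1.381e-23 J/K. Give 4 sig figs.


Step 1: Compute x = hbar*omega/(kB*T) = 1.055e-34*9.131e+13/(1.381e-23*1236.0) = 0.5644
Step 2: x/2 = 0.2822
Step 3: sinh(x/2) = 0.2859
Step 4: Z = 1/(2*0.2859) = 1.749

1.749


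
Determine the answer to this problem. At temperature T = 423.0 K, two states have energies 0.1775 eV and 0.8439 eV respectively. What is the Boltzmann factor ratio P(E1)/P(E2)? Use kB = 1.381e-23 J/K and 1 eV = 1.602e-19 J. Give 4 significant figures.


Step 1: Compute energy difference dE = E1 - E2 = 0.1775 - 0.8439 = -0.6664 eV
Step 2: Convert to Joules: dE_J = -0.6664 * 1.602e-19 = -1.068e-19 J
Step 3: Compute exponent = -dE_J / (kB * T) = -(-1.068e-19) / (1.381e-23 * 423.0) = 18.28
Step 4: P(E1)/P(E2) = exp(18.28) = 8.647e+07

8.647e+07


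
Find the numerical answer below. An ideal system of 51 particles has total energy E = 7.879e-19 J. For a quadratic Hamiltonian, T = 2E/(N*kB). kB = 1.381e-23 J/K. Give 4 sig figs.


Step 1: Numerator = 2*E = 2*7.879e-19 = 1.576e-18 J
Step 2: Denominator = N*kB = 51*1.381e-23 = 7.043e-22
Step 3: T = 1.576e-18 / 7.043e-22 = 2237 K

2237


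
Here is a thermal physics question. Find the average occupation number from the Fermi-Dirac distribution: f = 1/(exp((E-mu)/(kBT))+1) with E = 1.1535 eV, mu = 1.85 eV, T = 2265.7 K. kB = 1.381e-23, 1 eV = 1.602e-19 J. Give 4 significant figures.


Step 1: (E - mu) = 1.1535 - 1.85 = -0.6965 eV
Step 2: Convert: (E-mu)*eV = -1.116e-19 J
Step 3: x = (E-mu)*eV/(kB*T) = -3.566
Step 4: f = 1/(exp(-3.566)+1) = 0.9725

0.9725


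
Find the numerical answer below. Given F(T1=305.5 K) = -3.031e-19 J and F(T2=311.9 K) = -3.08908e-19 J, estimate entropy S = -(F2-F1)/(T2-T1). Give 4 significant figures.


Step 1: dF = F2 - F1 = -3.08908e-19 - (-3.031e-19) = -5.808e-21 J
Step 2: dT = T2 - T1 = 311.9 - 305.5 = 6.4 K
Step 3: S = -dF/dT = -(-5.808e-21)/6.4 = 9.075e-22 J/K

9.075e-22


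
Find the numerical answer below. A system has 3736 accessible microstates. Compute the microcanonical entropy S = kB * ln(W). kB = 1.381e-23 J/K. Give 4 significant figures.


Step 1: ln(W) = ln(3736) = 8.226
Step 2: S = kB * ln(W) = 1.381e-23 * 8.226
Step 3: S = 1.136e-22 J/K

1.136e-22


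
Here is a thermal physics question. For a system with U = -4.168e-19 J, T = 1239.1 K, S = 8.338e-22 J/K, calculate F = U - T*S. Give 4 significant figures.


Step 1: T*S = 1239.1 * 8.338e-22 = 1.033e-18 J
Step 2: F = U - T*S = -4.168e-19 - 1.033e-18
Step 3: F = -1.45e-18 J

-1.45e-18


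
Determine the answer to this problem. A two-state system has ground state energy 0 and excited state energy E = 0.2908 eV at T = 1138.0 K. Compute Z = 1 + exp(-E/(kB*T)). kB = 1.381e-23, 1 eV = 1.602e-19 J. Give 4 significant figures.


Step 1: Compute beta*E = E*eV/(kB*T) = 0.2908*1.602e-19/(1.381e-23*1138.0) = 2.964
Step 2: exp(-beta*E) = exp(-2.964) = 0.0516
Step 3: Z = 1 + 0.0516 = 1.052

1.052


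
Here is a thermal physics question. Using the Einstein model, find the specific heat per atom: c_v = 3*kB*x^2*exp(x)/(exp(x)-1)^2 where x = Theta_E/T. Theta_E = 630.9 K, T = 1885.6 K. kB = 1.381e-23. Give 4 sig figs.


Step 1: x = Theta_E/T = 630.9/1885.6 = 0.3346
Step 2: x^2 = 0.1119
Step 3: exp(x) = 1.397
Step 4: c_v = 3*1.381e-23*0.1119*1.397/(1.397-1)^2 = 4.105e-23

4.105e-23


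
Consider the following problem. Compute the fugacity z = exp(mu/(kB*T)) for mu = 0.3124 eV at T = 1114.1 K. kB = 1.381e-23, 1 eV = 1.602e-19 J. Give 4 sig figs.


Step 1: Convert mu to Joules: 0.3124*1.602e-19 = 5.005e-20 J
Step 2: kB*T = 1.381e-23*1114.1 = 1.539e-20 J
Step 3: mu/(kB*T) = 3.253
Step 4: z = exp(3.253) = 25.86

25.86


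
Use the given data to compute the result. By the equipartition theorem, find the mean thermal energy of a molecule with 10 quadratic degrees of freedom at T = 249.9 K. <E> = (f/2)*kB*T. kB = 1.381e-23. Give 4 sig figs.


Step 1: f/2 = 10/2 = 5
Step 2: kB*T = 1.381e-23 * 249.9 = 3.451e-21
Step 3: <E> = 5 * 3.451e-21 = 1.726e-20 J

1.726e-20


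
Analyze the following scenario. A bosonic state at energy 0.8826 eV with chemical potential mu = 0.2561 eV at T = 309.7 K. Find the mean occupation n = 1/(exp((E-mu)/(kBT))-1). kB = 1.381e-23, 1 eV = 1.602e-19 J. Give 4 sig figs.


Step 1: (E - mu) = 0.6265 eV
Step 2: x = (E-mu)*eV/(kB*T) = 0.6265*1.602e-19/(1.381e-23*309.7) = 23.47
Step 3: exp(x) = 1.554e+10
Step 4: n = 1/(exp(x)-1) = 6.436e-11

6.436e-11


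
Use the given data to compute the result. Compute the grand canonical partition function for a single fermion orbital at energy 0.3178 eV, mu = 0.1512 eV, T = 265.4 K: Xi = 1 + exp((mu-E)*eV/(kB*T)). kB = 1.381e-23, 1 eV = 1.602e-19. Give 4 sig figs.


Step 1: (mu - E) = 0.1512 - 0.3178 = -0.1666 eV
Step 2: x = (mu-E)*eV/(kB*T) = -0.1666*1.602e-19/(1.381e-23*265.4) = -7.282
Step 3: exp(x) = 0.0006879
Step 4: Xi = 1 + 0.0006879 = 1.001

1.001


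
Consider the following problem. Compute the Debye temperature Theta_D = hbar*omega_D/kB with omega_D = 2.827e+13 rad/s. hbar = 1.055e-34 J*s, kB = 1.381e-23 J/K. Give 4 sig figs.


Step 1: hbar*omega_D = 1.055e-34 * 2.827e+13 = 2.982e-21 J
Step 2: Theta_D = 2.982e-21 / 1.381e-23
Step 3: Theta_D = 216 K

216


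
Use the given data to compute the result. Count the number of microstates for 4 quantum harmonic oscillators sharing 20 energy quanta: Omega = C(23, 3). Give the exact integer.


Step 1: Use binomial coefficient C(23, 3)
Step 2: Numerator = 23! / 20!
Step 3: Denominator = 3!
Step 4: Omega = 1771

1771


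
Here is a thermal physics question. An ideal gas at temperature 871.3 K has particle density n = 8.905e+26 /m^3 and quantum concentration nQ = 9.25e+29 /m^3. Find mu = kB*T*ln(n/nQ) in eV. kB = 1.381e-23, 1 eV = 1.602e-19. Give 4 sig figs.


Step 1: n/nQ = 8.905e+26/9.25e+29 = 0.0009627
Step 2: ln(n/nQ) = -6.946
Step 3: mu = kB*T*ln(n/nQ) = 1.203e-20*-6.946 = -8.358e-20 J
Step 4: Convert to eV: -8.358e-20/1.602e-19 = -0.5217 eV

-0.5217


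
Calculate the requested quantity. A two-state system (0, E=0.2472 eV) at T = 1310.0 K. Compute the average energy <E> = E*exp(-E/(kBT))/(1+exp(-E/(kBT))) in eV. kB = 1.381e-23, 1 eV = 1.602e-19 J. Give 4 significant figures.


Step 1: beta*E = 0.2472*1.602e-19/(1.381e-23*1310.0) = 2.189
Step 2: exp(-beta*E) = 0.112
Step 3: <E> = 0.2472*0.112/(1+0.112) = 0.0249 eV

0.0249


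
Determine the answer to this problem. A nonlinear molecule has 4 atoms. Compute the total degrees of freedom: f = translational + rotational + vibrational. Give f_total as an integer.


Step 1: Translational DOF = 3
Step 2: Rotational DOF (nonlinear) = 3
Step 3: Vibrational DOF = 3*4 - 6 = 6
Step 4: Total = 3 + 3 + 6 = 12

12


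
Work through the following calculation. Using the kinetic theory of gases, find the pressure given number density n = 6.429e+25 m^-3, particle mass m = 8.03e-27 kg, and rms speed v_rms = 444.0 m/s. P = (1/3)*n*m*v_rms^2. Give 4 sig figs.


Step 1: v_rms^2 = 444.0^2 = 1.971e+05
Step 2: n*m = 6.429e+25*8.03e-27 = 0.5162
Step 3: P = (1/3)*0.5162*1.971e+05 = 3.392e+04 Pa

3.392e+04


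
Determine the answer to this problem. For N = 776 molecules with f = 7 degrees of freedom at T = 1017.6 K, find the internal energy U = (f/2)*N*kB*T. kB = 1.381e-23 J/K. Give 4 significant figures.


Step 1: f/2 = 7/2 = 3.5
Step 2: N*kB*T = 776*1.381e-23*1017.6 = 1.091e-17
Step 3: U = 3.5 * 1.091e-17 = 3.817e-17 J

3.817e-17


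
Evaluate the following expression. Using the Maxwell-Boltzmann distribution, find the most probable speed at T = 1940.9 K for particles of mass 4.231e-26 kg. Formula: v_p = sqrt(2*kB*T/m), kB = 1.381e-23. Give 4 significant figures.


Step 1: Numerator = 2*kB*T = 2*1.381e-23*1940.9 = 5.361e-20
Step 2: Ratio = 5.361e-20 / 4.231e-26 = 1.267e+06
Step 3: v_p = sqrt(1.267e+06) = 1126 m/s

1126


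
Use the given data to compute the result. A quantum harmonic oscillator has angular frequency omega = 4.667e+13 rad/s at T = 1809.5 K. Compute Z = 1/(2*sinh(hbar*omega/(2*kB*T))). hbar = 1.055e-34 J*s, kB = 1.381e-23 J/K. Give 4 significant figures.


Step 1: Compute x = hbar*omega/(kB*T) = 1.055e-34*4.667e+13/(1.381e-23*1809.5) = 0.197
Step 2: x/2 = 0.09852
Step 3: sinh(x/2) = 0.09868
Step 4: Z = 1/(2*0.09868) = 5.067

5.067


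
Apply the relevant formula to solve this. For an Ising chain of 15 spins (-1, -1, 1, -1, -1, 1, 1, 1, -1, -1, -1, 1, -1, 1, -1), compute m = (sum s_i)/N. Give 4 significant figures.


Step 1: Count up spins (+1): 6, down spins (-1): 9
Step 2: Total magnetization M = 6 - 9 = -3
Step 3: m = M/N = -3/15 = -0.2

-0.2


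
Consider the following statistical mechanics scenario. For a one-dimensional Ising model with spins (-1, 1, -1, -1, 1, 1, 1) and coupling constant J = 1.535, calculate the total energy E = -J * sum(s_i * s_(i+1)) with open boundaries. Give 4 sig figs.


Step 1: Nearest-neighbor products: -1, -1, 1, -1, 1, 1
Step 2: Sum of products = 0
Step 3: E = -1.535 * 0 = 0

0


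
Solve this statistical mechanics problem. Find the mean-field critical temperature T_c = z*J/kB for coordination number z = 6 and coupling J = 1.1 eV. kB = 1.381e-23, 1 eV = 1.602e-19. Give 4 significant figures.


Step 1: z*J = 6*1.1 = 6.6 eV
Step 2: Convert to Joules: 6.6*1.602e-19 = 1.057e-18 J
Step 3: T_c = 1.057e-18 / 1.381e-23 = 7.656e+04 K

7.656e+04


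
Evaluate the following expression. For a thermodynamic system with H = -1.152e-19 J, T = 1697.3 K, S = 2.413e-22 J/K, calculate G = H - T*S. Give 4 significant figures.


Step 1: T*S = 1697.3 * 2.413e-22 = 4.096e-19 J
Step 2: G = H - T*S = -1.152e-19 - 4.096e-19
Step 3: G = -5.248e-19 J

-5.248e-19


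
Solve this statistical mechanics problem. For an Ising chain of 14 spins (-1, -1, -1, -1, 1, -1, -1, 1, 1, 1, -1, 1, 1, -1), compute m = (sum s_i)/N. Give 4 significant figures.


Step 1: Count up spins (+1): 6, down spins (-1): 8
Step 2: Total magnetization M = 6 - 8 = -2
Step 3: m = M/N = -2/14 = -0.1429

-0.1429


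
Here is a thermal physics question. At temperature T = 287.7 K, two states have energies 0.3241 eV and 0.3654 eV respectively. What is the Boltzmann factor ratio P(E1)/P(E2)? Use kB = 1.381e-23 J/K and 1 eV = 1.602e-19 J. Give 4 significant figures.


Step 1: Compute energy difference dE = E1 - E2 = 0.3241 - 0.3654 = -0.0413 eV
Step 2: Convert to Joules: dE_J = -0.0413 * 1.602e-19 = -6.616e-21 J
Step 3: Compute exponent = -dE_J / (kB * T) = -(-6.616e-21) / (1.381e-23 * 287.7) = 1.665
Step 4: P(E1)/P(E2) = exp(1.665) = 5.287

5.287


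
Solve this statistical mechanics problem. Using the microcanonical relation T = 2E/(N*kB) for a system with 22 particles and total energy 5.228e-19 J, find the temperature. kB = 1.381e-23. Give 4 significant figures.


Step 1: Numerator = 2*E = 2*5.228e-19 = 1.046e-18 J
Step 2: Denominator = N*kB = 22*1.381e-23 = 3.038e-22
Step 3: T = 1.046e-18 / 3.038e-22 = 3442 K

3442


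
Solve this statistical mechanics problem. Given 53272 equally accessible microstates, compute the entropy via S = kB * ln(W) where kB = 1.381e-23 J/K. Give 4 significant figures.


Step 1: ln(W) = ln(53272) = 10.88
Step 2: S = kB * ln(W) = 1.381e-23 * 10.88
Step 3: S = 1.503e-22 J/K

1.503e-22


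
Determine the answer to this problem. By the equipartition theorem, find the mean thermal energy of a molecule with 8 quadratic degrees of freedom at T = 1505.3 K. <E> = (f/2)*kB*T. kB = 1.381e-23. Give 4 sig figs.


Step 1: f/2 = 8/2 = 4
Step 2: kB*T = 1.381e-23 * 1505.3 = 2.079e-20
Step 3: <E> = 4 * 2.079e-20 = 8.315e-20 J

8.315e-20


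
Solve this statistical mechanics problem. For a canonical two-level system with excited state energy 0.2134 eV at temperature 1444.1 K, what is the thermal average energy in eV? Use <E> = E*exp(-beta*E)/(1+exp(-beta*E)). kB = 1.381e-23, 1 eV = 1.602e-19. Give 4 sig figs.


Step 1: beta*E = 0.2134*1.602e-19/(1.381e-23*1444.1) = 1.714
Step 2: exp(-beta*E) = 0.1801
Step 3: <E> = 0.2134*0.1801/(1+0.1801) = 0.03257 eV

0.03257


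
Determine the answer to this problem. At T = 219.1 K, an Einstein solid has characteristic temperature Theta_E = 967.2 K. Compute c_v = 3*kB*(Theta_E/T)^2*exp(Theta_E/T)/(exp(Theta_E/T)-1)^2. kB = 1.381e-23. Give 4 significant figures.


Step 1: x = Theta_E/T = 967.2/219.1 = 4.414
Step 2: x^2 = 19.49
Step 3: exp(x) = 82.63
Step 4: c_v = 3*1.381e-23*19.49*82.63/(82.63-1)^2 = 1.001e-23

1.001e-23


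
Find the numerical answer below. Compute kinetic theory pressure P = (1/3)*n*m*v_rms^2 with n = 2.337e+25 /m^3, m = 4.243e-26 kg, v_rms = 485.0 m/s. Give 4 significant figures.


Step 1: v_rms^2 = 485.0^2 = 2.352e+05
Step 2: n*m = 2.337e+25*4.243e-26 = 0.9916
Step 3: P = (1/3)*0.9916*2.352e+05 = 7.775e+04 Pa

7.775e+04


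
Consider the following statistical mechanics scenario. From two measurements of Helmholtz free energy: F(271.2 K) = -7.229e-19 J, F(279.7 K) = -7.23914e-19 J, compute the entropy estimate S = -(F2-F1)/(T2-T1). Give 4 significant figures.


Step 1: dF = F2 - F1 = -7.23914e-19 - (-7.229e-19) = -1.014e-21 J
Step 2: dT = T2 - T1 = 279.7 - 271.2 = 8.5 K
Step 3: S = -dF/dT = -(-1.014e-21)/8.5 = 1.193e-22 J/K

1.193e-22


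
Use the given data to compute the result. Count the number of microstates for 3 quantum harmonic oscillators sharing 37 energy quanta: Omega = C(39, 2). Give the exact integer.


Step 1: Use binomial coefficient C(39, 2)
Step 2: Numerator = 39! / 37!
Step 3: Denominator = 2!
Step 4: Omega = 741

741


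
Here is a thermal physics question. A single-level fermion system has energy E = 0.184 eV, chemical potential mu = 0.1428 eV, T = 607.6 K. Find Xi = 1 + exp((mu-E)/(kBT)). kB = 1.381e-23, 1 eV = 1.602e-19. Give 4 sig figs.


Step 1: (mu - E) = 0.1428 - 0.184 = -0.0412 eV
Step 2: x = (mu-E)*eV/(kB*T) = -0.0412*1.602e-19/(1.381e-23*607.6) = -0.7866
Step 3: exp(x) = 0.4554
Step 4: Xi = 1 + 0.4554 = 1.455

1.455


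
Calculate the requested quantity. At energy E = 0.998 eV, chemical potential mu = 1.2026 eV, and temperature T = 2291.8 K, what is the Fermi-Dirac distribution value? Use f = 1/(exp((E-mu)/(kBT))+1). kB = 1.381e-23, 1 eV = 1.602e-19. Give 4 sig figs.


Step 1: (E - mu) = 0.998 - 1.2026 = -0.2046 eV
Step 2: Convert: (E-mu)*eV = -3.278e-20 J
Step 3: x = (E-mu)*eV/(kB*T) = -1.036
Step 4: f = 1/(exp(-1.036)+1) = 0.738

0.738


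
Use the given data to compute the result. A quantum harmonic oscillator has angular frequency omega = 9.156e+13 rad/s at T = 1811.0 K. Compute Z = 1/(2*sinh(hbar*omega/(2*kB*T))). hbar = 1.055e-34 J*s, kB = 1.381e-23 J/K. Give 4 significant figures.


Step 1: Compute x = hbar*omega/(kB*T) = 1.055e-34*9.156e+13/(1.381e-23*1811.0) = 0.3862
Step 2: x/2 = 0.1931
Step 3: sinh(x/2) = 0.1943
Step 4: Z = 1/(2*0.1943) = 2.573

2.573


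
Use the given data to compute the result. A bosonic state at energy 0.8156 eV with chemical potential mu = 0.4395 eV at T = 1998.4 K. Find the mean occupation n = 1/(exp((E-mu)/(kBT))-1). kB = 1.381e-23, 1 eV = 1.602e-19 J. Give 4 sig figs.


Step 1: (E - mu) = 0.3761 eV
Step 2: x = (E-mu)*eV/(kB*T) = 0.3761*1.602e-19/(1.381e-23*1998.4) = 2.183
Step 3: exp(x) = 8.874
Step 4: n = 1/(exp(x)-1) = 0.127

0.127


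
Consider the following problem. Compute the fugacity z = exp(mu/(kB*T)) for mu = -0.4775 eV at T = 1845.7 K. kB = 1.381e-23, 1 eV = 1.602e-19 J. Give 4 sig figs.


Step 1: Convert mu to Joules: -0.4775*1.602e-19 = -7.65e-20 J
Step 2: kB*T = 1.381e-23*1845.7 = 2.549e-20 J
Step 3: mu/(kB*T) = -3.001
Step 4: z = exp(-3.001) = 0.04973

0.04973


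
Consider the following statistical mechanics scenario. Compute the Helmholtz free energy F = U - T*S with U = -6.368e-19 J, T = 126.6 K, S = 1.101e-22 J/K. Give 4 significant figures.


Step 1: T*S = 126.6 * 1.101e-22 = 1.394e-20 J
Step 2: F = U - T*S = -6.368e-19 - 1.394e-20
Step 3: F = -6.507e-19 J

-6.507e-19


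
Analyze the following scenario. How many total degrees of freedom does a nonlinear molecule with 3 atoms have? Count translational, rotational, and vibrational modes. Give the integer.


Step 1: Translational DOF = 3
Step 2: Rotational DOF (nonlinear) = 3
Step 3: Vibrational DOF = 3*3 - 6 = 3
Step 4: Total = 3 + 3 + 3 = 9

9


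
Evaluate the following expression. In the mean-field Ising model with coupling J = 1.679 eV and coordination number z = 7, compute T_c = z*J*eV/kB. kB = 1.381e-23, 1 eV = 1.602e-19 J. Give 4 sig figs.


Step 1: z*J = 7*1.679 = 11.75 eV
Step 2: Convert to Joules: 11.75*1.602e-19 = 1.883e-18 J
Step 3: T_c = 1.883e-18 / 1.381e-23 = 1.363e+05 K

1.363e+05


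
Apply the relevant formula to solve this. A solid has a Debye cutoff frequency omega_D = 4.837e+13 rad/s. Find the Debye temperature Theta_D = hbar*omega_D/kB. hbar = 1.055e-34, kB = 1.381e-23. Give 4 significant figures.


Step 1: hbar*omega_D = 1.055e-34 * 4.837e+13 = 5.103e-21 J
Step 2: Theta_D = 5.103e-21 / 1.381e-23
Step 3: Theta_D = 369.5 K

369.5


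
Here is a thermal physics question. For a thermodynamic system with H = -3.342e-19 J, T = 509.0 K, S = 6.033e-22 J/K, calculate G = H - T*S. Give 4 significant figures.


Step 1: T*S = 509.0 * 6.033e-22 = 3.071e-19 J
Step 2: G = H - T*S = -3.342e-19 - 3.071e-19
Step 3: G = -6.413e-19 J

-6.413e-19


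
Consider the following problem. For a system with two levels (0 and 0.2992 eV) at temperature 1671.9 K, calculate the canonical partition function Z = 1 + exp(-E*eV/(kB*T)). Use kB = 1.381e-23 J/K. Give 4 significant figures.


Step 1: Compute beta*E = E*eV/(kB*T) = 0.2992*1.602e-19/(1.381e-23*1671.9) = 2.076
Step 2: exp(-beta*E) = exp(-2.076) = 0.1254
Step 3: Z = 1 + 0.1254 = 1.125

1.125


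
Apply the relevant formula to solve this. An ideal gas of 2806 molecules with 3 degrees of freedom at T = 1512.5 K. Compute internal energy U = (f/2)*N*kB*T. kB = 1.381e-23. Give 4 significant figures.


Step 1: f/2 = 3/2 = 1.5
Step 2: N*kB*T = 2806*1.381e-23*1512.5 = 5.861e-17
Step 3: U = 1.5 * 5.861e-17 = 8.792e-17 J

8.792e-17


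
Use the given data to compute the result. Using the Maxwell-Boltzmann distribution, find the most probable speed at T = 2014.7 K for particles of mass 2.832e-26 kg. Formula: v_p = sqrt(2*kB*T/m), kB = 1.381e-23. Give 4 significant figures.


Step 1: Numerator = 2*kB*T = 2*1.381e-23*2014.7 = 5.565e-20
Step 2: Ratio = 5.565e-20 / 2.832e-26 = 1.965e+06
Step 3: v_p = sqrt(1.965e+06) = 1402 m/s

1402


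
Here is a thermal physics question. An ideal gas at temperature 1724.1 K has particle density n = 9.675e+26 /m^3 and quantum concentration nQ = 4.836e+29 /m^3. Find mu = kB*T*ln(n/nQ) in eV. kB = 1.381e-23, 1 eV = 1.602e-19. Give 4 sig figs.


Step 1: n/nQ = 9.675e+26/4.836e+29 = 0.002001
Step 2: ln(n/nQ) = -6.214
Step 3: mu = kB*T*ln(n/nQ) = 2.381e-20*-6.214 = -1.48e-19 J
Step 4: Convert to eV: -1.48e-19/1.602e-19 = -0.9236 eV

-0.9236


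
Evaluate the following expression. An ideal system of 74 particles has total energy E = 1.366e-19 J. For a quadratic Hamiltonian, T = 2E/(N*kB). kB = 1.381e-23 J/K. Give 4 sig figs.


Step 1: Numerator = 2*E = 2*1.366e-19 = 2.732e-19 J
Step 2: Denominator = N*kB = 74*1.381e-23 = 1.022e-21
Step 3: T = 2.732e-19 / 1.022e-21 = 267.3 K

267.3


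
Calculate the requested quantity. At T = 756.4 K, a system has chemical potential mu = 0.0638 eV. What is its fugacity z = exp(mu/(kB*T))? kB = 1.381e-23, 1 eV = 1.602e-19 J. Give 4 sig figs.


Step 1: Convert mu to Joules: 0.0638*1.602e-19 = 1.022e-20 J
Step 2: kB*T = 1.381e-23*756.4 = 1.045e-20 J
Step 3: mu/(kB*T) = 0.9784
Step 4: z = exp(0.9784) = 2.66

2.66


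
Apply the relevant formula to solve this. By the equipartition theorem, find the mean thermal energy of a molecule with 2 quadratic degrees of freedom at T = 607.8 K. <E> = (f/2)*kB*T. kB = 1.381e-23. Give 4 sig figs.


Step 1: f/2 = 2/2 = 1
Step 2: kB*T = 1.381e-23 * 607.8 = 8.394e-21
Step 3: <E> = 1 * 8.394e-21 = 8.394e-21 J

8.394e-21


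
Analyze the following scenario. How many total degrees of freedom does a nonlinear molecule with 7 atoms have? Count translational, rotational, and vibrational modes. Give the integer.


Step 1: Translational DOF = 3
Step 2: Rotational DOF (nonlinear) = 3
Step 3: Vibrational DOF = 3*7 - 6 = 15
Step 4: Total = 3 + 3 + 15 = 21

21


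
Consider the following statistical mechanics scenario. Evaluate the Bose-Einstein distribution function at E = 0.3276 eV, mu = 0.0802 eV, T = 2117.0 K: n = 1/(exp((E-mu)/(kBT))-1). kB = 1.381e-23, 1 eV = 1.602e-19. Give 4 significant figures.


Step 1: (E - mu) = 0.2474 eV
Step 2: x = (E-mu)*eV/(kB*T) = 0.2474*1.602e-19/(1.381e-23*2117.0) = 1.356
Step 3: exp(x) = 3.879
Step 4: n = 1/(exp(x)-1) = 0.3473

0.3473


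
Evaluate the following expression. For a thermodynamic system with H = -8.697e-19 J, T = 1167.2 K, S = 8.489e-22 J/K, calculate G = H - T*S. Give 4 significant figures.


Step 1: T*S = 1167.2 * 8.489e-22 = 9.908e-19 J
Step 2: G = H - T*S = -8.697e-19 - 9.908e-19
Step 3: G = -1.861e-18 J

-1.861e-18


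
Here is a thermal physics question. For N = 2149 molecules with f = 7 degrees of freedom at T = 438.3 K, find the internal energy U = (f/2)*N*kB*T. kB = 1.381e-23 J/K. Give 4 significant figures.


Step 1: f/2 = 7/2 = 3.5
Step 2: N*kB*T = 2149*1.381e-23*438.3 = 1.301e-17
Step 3: U = 3.5 * 1.301e-17 = 4.553e-17 J

4.553e-17
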